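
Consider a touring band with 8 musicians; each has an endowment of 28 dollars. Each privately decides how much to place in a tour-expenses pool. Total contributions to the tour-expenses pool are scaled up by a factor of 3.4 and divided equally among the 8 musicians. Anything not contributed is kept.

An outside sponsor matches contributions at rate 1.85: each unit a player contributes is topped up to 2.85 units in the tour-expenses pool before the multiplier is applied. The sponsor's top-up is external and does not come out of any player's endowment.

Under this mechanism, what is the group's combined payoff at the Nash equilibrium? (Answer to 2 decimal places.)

2170.56 dollars

The effective private return per unit is now 3.4 × 2.85 / 8 = 1.2113 > 1, so every player's dominant strategy flips to full contribution.
At the Nash equilibrium everyone contributes 28. Group total payoff = 3.4 × 2.85 × 224 = 2170.56.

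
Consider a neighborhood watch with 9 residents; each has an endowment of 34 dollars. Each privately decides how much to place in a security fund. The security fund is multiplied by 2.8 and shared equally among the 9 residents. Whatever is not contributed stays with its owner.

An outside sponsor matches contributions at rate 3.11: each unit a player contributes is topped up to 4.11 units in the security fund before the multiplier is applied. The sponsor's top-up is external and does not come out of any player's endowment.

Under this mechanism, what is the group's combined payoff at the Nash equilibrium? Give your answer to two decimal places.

The effective private return per unit is now 2.8 × 4.11 / 9 = 1.2787 > 1, so every player's dominant strategy flips to full contribution.
So the Nash equilibrium is full contribution by all 9; the group earns 2.8 × 4.11 × 306 = 3521.45.

3521.45 dollars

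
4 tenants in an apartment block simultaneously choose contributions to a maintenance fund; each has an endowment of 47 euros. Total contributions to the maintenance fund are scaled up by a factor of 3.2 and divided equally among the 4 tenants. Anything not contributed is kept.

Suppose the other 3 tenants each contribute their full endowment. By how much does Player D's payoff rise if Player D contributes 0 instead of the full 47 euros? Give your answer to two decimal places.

9.40 euros

Switching from a contribution of 47 to 0 lets Player D keep an extra 47 euros, but lowers the maintenance fund by 47, which costs Player D their own share of that drop: 3.2/4 × 47 = 37.60.
Net gain = 47 − 37.60 = 9.40. The private return per contributed unit (0.8000) is below 1, so free-riding is indeed the best response regardless of what the others do.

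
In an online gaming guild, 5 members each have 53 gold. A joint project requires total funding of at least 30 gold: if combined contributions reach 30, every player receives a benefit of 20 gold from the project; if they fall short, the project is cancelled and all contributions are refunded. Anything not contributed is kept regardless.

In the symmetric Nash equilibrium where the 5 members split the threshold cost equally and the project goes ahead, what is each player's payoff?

67 gold

Equal share of the threshold: 30/5 = 6.
At this profile no one gains by cutting their contribution: any cut drops the total below 30, the project is cancelled, contributions are refunded, and the deviator ends with 53, which is less than 53 − 6 + 20 = 67. Contributing more than 6 just wastes the excess. So contributing exactly 6 is a best response.
Each player's payoff: 53 − 6 + 20 = 67.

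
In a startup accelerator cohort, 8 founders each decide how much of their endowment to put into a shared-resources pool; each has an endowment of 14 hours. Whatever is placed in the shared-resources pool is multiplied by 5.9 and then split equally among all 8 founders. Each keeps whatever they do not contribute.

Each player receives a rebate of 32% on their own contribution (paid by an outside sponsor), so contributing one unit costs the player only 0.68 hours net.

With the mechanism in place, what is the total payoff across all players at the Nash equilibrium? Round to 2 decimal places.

696.64 hours

With the mechanism, a contributed unit returns (5.9/8) / 0.68 = 1.0846 per unit of net cost to the contributor — now above 1 — so contributing fully is weakly dominant for every player.
So the Nash equilibrium is full contribution by all 8; the group earns 8 × (14 × 0.32 + 5.9 × 14) = 696.64.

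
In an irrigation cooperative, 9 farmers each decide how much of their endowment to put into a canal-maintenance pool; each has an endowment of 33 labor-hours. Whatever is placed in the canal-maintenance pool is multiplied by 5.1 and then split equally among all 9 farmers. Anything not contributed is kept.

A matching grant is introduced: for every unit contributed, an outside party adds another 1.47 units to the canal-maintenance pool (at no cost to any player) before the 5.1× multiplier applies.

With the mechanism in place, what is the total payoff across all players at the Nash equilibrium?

The effective private return per unit is now 5.1 × 2.47 / 9 = 1.3997 > 1, so every player's dominant strategy flips to full contribution.
At the Nash equilibrium everyone contributes 33. Group total payoff = 5.1 × 2.47 × 297 = 3741.31.

3741.31 labor-hours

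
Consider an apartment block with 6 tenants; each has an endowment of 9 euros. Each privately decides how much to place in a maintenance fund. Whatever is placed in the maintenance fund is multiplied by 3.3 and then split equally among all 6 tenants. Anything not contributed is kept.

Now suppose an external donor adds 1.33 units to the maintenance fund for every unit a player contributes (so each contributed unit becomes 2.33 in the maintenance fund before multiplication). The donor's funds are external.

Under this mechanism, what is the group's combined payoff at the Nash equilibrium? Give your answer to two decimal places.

415.21 euros

The effective private return per unit is now 3.3 × 2.33 / 6 = 1.2815 > 1, so every player's dominant strategy flips to full contribution.
So the Nash equilibrium is full contribution by all 6; the group earns 3.3 × 2.33 × 54 = 415.21.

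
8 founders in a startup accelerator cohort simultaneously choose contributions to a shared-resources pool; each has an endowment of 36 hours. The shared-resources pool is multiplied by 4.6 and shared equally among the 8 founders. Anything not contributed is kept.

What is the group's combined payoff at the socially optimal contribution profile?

Each contributed unit returns 4.600 to the group as a whole (0.5750 to each of 8 players), which exceeds 1, so the social optimum is full contribution: group total = 4.600 × 288 = 1324.80.

1324.80 hours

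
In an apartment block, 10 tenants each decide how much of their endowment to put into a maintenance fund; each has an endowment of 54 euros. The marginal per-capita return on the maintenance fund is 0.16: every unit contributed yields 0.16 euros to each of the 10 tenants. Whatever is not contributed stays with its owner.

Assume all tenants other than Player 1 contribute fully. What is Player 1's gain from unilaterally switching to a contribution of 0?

45.36 euros

Switching from a contribution of 54 to 0 lets Player 1 keep an extra 54 euros, but lowers the maintenance fund by 54, which costs Player 1 their own share of that drop: 0.16 × 54 = 8.64.
Net gain = 54 − 8.64 = 45.36. The private return per contributed unit (0.16) is below 1, so free-riding is indeed the best response regardless of what the others do.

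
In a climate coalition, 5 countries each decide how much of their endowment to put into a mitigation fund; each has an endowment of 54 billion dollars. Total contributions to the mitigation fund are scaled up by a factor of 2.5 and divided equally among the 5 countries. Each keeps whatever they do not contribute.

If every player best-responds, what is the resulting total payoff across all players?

Each contributed unit returns 2.5/5 = 0.5000 to its contributor — below 1 — so contributing 0 is dominant for every player. At the Nash equilibrium everyone keeps their 54, and the group total is 5 × 54 = 270.

270.00 billion dollars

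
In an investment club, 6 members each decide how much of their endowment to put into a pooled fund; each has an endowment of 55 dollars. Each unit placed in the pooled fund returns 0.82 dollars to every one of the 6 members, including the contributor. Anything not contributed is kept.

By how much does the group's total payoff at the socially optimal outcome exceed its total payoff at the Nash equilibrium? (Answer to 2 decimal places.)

The private return per contributed unit is 0.82 < 1, so contributing 0 is dominant for every player. At the Nash equilibrium everyone keeps their 55, and the group total is 6 × 55 = 330.
Each contributed unit returns 4.920 to the group as a whole (0.82 to each of 6 players), which exceeds 1, so the social optimum is full contribution: group total = 4.920 × 330 = 1623.60.
Efficiency loss = 1623.60 − 330 = 1293.60.

1293.60 dollars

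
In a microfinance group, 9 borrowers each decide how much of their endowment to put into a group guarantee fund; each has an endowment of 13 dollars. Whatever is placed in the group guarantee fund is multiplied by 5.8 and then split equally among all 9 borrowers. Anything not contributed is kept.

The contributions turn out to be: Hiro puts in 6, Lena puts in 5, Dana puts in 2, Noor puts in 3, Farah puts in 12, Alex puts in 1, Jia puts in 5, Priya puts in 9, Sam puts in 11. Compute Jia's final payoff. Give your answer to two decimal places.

Total contributed: 6 + 5 + 2 + 3 + 12 + 1 + 5 + 9 + 11 = 54.
Each receives 5.8 × 54 / 9 = 34.80 from the group guarantee fund.
Jia keeps 13 − 5 = 8, so Jia's payoff is 8 + 34.80 = 42.80.

42.80 dollars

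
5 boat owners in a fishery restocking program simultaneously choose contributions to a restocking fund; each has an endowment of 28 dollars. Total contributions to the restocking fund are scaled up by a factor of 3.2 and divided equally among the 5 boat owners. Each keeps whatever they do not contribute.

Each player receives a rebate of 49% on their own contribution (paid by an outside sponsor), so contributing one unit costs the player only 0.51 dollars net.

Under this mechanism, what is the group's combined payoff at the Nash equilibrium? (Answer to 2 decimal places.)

The effective private return per unit is now (3.2/5) / 0.51 = 1.2549 > 1, so every player's dominant strategy flips to full contribution.
So the Nash equilibrium is full contribution by all 5; the group earns 5 × (28 × 0.49 + 3.2 × 28) = 516.60.

516.60 dollars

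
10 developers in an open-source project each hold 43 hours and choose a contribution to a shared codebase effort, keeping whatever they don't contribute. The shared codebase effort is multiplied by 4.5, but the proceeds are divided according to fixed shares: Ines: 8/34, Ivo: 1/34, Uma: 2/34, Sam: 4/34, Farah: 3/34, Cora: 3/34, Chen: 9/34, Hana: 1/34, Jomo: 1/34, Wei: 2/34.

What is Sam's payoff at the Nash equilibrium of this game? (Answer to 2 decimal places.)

Each unit j contributes comes back to j as 4.5 × (j's share), so j prefers to contribute only if that share exceeds 1/4.5 = 0.2222; otherwise keeping the unit dominates.
Ines and Chen are above the threshold, contributing 43 each; the remaining 8 contribute 0. Total contributed: 86.
Sam keeps 43 and receives 4.5 × 86 × 4/34 = 45.53 from the shared codebase effort, for a payoff of 88.53.

88.53 hours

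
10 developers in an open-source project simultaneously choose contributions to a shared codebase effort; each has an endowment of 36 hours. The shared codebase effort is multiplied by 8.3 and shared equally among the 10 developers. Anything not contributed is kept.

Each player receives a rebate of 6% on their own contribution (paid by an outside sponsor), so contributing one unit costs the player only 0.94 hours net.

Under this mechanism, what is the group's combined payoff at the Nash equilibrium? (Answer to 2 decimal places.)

With the mechanism, a contributed unit returns (8.3/10) / 0.94 = 0.8830 per unit of net cost — still below 1 — so contributing 0 remains dominant for every player.
Everyone keeps their endowment and the group total is 10 × 36 = 360.

360.00 hours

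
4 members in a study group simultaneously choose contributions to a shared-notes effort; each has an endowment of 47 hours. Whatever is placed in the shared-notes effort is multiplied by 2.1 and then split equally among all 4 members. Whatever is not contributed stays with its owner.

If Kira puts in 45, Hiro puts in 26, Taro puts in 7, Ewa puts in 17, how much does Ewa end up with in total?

79.88 hours

Total contributed: 45 + 26 + 7 + 17 = 95.
Each receives 2.1 × 95 / 4 = 49.88 from the shared-notes effort.
Ewa keeps 47 − 17 = 30, so Ewa's payoff is 30 + 49.88 = 79.88.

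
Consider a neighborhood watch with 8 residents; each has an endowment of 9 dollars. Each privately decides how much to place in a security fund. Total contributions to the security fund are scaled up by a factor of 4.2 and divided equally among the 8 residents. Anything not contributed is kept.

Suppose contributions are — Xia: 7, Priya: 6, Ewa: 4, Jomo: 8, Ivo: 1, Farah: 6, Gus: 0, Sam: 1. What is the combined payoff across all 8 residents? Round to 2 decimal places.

177.60 dollars

Total contributed: 7 + 6 + 4 + 8 + 1 + 6 + 0 + 1 = 33; total kept: 8 × 9 − 33 = 39.
The security fund pays out 4.2 × 33 = 138.60 in aggregate.
Group total = 39 + 138.60 = 177.60.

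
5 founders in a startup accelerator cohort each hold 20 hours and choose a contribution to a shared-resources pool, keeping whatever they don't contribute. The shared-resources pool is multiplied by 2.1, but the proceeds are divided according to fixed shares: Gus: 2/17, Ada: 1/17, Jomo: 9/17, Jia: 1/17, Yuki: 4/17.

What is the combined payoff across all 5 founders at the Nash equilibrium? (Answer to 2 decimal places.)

Player j's private return per contributed unit is 2.1 × (j's share). Contributing is weakly dominant for j when that share is at least 1/2.1 = 0.4762, and contributing 0 is dominant otherwise.
Jomo alone (share 9/17) is above the threshold, contributing 20; the remaining 4 contribute 0. Total contributed: 20.
The shared-resources pool pays out 2.1 × 20 = 42.00 in total (split across the unequal shares, but the aggregate is all that matters for the group sum).
The 4 free-riders keep 20 each, adding 80. Group total = 80 + 42.00 = 122.00.

122.00 hours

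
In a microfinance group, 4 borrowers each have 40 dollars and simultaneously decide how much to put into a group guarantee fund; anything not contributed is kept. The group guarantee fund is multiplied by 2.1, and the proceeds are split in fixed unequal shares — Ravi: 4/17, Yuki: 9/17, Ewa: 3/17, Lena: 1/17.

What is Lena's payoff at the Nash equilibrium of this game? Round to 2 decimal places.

44.94 dollars

Each unit j contributes comes back to j as 2.1 × (j's share), so j prefers to contribute only if that share exceeds 1/2.1 = 0.4762; otherwise keeping the unit dominates.
The only share above 0.4762 is Yuki's 9/17, contributing 40; the remaining 3 contribute 0. Total contributed: 40.
Lena keeps 40 and receives 2.1 × 40 × 1/17 = 4.94 from the group guarantee fund, for a payoff of 44.94.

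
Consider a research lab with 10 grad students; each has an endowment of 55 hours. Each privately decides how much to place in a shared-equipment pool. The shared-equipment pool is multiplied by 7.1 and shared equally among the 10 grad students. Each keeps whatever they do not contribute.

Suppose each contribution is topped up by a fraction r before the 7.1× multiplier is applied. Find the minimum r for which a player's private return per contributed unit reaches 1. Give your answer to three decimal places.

0.408

With matching at rate r, one contributed unit becomes (1 + r) in the shared-equipment pool and returns 7.1 × (1 + r) / 10 to the contributor.
Setting this equal to 1: 1 + r = 10/7.1 = 1.4085.
So the minimum matching rate is r = 1.4085 − 1 = 0.408.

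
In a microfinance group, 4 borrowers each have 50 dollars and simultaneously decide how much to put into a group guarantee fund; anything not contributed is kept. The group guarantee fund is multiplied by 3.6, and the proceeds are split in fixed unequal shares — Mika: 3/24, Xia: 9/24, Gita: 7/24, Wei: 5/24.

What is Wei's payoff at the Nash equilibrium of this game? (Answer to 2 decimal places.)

125.00 dollars

For player j, contributing a unit is worthwhile iff 3.6 × (j's share) ≥ 1, i.e. iff j's share is at least 0.2778.
Xia and Gita clear that bar, contributing 50 each; the remaining 2 contribute 0. Total contributed: 100.
Wei keeps 50 and receives 3.6 × 100 × 5/24 = 75.00 from the group guarantee fund, for a payoff of 125.00.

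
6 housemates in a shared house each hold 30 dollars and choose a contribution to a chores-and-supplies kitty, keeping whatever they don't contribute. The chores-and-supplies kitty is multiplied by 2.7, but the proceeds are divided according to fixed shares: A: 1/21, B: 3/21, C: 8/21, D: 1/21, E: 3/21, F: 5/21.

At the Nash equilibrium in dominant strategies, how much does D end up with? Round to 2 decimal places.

33.86 dollars

Player j's private return per contributed unit is 2.7 × (j's share). Contributing is weakly dominant for j when that share is at least 1/2.7 = 0.3704, and contributing 0 is dominant otherwise.
The only share above 0.3704 is C's 8/21, contributing 30; the remaining 5 contribute 0. Total contributed: 30.
D keeps 30 and receives 2.7 × 30 × 1/21 = 3.86 from the chores-and-supplies kitty, for a payoff of 33.86.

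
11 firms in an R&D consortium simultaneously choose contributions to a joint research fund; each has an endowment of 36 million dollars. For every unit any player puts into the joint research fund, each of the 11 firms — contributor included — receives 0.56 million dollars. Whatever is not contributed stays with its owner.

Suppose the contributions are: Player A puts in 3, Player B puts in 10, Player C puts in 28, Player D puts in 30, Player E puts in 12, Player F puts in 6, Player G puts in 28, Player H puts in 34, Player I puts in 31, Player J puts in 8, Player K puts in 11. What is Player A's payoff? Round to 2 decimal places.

Total contributed: 3 + 10 + 28 + 30 + 12 + 6 + 28 + 34 + 31 + 8 + 11 = 201.
Each receives 0.56 × 201 = 112.56 from the joint research fund.
Player A keeps 36 − 3 = 33, so Player A's payoff is 33 + 112.56 = 145.56.

145.56 million dollars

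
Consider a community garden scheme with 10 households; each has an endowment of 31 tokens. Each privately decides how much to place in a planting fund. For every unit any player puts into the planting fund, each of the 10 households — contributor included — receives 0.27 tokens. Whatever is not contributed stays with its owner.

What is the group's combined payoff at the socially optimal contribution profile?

Each contributed unit returns 2.700 to the group as a whole (0.27 to each of 10 players), which exceeds 1, so the social optimum is full contribution: group total = 2.700 × 310 = 837.00.

837.00 tokens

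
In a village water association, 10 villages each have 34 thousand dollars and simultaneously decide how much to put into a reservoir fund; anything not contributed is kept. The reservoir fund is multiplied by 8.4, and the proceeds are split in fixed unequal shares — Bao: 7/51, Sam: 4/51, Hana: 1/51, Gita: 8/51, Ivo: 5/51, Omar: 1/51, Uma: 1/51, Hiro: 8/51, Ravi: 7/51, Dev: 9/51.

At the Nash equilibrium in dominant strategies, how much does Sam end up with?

A player with share s gets back 8.4·s per unit contributed, so full contribution is dominant for anyone with s > 1/8.4 = 0.1190 and zero contribution is dominant for anyone below.
The shares above 0.1190 belong to Bao, Gita, Hiro, Ravi and Dev, contributing 34 each; the remaining 5 contribute 0. Total contributed: 170.
Sam keeps 34 and receives 8.4 × 170 × 4/51 = 112.00 from the reservoir fund, for a payoff of 146.00.

146.00 thousand dollars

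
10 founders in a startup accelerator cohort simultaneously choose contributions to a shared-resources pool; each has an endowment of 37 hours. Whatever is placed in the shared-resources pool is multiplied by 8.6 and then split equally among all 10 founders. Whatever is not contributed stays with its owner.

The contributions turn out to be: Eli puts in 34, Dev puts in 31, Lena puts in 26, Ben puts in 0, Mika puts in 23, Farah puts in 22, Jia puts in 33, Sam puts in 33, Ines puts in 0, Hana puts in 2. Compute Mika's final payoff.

189.44 hours

Total contributed: 34 + 31 + 26 + 0 + 23 + 22 + 33 + 33 + 0 + 2 = 204.
Each receives 8.6 × 204 / 10 = 175.44 from the shared-resources pool.
Mika keeps 37 − 23 = 14, so Mika's payoff is 14 + 175.44 = 189.44.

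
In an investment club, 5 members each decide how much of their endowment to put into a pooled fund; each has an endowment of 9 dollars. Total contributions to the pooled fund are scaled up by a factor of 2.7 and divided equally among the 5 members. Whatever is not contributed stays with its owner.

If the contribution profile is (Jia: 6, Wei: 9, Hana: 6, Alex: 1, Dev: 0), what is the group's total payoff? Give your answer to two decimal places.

82.40 dollars

Total contributed: 6 + 9 + 6 + 1 + 0 = 22; total kept: 5 × 9 − 22 = 23.
The pooled fund pays out 2.7 × 22 = 59.40 in aggregate.
Group total = 23 + 59.40 = 82.40.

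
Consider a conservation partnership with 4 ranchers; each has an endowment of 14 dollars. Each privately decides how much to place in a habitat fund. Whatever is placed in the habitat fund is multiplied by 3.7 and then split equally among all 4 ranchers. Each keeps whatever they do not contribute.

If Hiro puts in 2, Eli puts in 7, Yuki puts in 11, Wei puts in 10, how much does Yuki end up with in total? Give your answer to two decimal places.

30.75 dollars

Total contributed: 2 + 7 + 11 + 10 = 30.
Each receives 3.7 × 30 / 4 = 27.75 from the habitat fund.
Yuki keeps 14 − 11 = 3, so Yuki's payoff is 3 + 27.75 = 30.75.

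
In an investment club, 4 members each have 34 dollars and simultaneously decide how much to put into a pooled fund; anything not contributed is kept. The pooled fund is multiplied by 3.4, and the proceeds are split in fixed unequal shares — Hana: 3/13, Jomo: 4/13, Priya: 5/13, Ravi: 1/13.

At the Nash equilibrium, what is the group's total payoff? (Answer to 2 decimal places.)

299.20 dollars

A player with share s gets back 3.4·s per unit contributed, so full contribution is dominant for anyone with s > 1/3.4 = 0.2941 and zero contribution is dominant for anyone below.
The shares above 0.2941 belong to Jomo and Priya, contributing 34 each; the remaining 2 contribute 0. Total contributed: 68.
The pooled fund pays out 3.4 × 68 = 231.20 in total (split across the unequal shares, but the aggregate is all that matters for the group sum).
The 2 free-riders keep 34 each, adding 68. Group total = 68 + 231.20 = 299.20.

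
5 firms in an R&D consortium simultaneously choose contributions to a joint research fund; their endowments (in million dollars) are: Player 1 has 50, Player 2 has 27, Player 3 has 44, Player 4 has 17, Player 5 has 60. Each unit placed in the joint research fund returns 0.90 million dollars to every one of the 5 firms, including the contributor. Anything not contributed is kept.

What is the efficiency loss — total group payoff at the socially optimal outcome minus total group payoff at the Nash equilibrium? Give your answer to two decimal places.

The private return per contributed unit is 0.90 < 1 for everyone, so the Nash equilibrium is zero contribution and the group total is Σ E_j = 50 + 27 + 44 + 17 + 60 = 198.
Each contributed unit returns 4.500 to the group, so the social optimum is full contribution by everyone: group total = 4.500 × 198 = 891.00.
Efficiency loss = (4.500 − 1) × 198 = 693.00.

693.00 million dollars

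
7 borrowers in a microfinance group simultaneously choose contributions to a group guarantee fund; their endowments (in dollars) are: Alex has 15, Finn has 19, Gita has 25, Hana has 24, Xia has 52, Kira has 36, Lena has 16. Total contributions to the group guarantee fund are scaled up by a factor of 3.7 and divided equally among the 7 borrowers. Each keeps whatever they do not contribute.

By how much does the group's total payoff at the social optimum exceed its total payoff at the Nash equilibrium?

504.90 dollars

The private return per contributed unit is 3.7/7 = 0.5286 < 1 for every player regardless of endowment, so the Nash equilibrium is zero contribution and the group total is Σ E_j = 15 + 19 + 25 + 24 + 52 + 36 + 16 = 187.
Each contributed unit returns 3.700 to the group, so the social optimum is full contribution by everyone: group total = 3.700 × 187 = 691.90.
Efficiency loss = (3.700 − 1) × 187 = 504.90.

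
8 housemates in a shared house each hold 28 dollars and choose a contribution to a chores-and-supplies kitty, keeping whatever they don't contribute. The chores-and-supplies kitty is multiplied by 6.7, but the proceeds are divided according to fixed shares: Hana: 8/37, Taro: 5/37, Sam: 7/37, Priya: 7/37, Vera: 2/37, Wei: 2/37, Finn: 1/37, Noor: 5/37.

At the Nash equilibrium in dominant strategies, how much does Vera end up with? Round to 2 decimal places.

Player j's private return per contributed unit is 6.7 × (j's share). Contributing is weakly dominant for j when that share is at least 1/6.7 = 0.1493, and contributing 0 is dominant otherwise.
The shares above 0.1493 belong to Hana, Sam and Priya, contributing 28 each; the remaining 5 contribute 0. Total contributed: 84.
Vera keeps 28 and receives 6.7 × 84 × 2/37 = 30.42 from the chores-and-supplies kitty, for a payoff of 58.42.

58.42 dollars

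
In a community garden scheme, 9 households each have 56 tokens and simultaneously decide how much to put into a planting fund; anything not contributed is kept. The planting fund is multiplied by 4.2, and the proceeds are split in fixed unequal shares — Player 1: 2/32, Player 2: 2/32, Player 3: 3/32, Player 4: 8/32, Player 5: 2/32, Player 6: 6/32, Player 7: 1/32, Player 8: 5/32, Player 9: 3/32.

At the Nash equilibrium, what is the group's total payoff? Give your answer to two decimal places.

A player with share s gets back 4.2·s per unit contributed, so full contribution is dominant for anyone with s > 1/4.2 = 0.2381 and zero contribution is dominant for anyone below.
Player 4 alone (share 8/32) is above the threshold, contributing 56; the remaining 8 contribute 0. Total contributed: 56.
The planting fund pays out 4.2 × 56 = 235.20 in total (split across the unequal shares, but the aggregate is all that matters for the group sum).
The 8 free-riders keep 56 each, adding 448. Group total = 448 + 235.20 = 683.20.

683.20 tokens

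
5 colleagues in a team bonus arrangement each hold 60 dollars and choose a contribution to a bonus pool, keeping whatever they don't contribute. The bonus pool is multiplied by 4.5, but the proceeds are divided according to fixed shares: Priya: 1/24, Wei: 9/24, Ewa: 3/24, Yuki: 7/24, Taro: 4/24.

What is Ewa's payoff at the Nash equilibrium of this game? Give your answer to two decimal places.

Player j's private return per contributed unit is 4.5 × (j's share). Contributing is weakly dominant for j when that share is at least 1/4.5 = 0.2222, and contributing 0 is dominant otherwise.
Wei and Yuki clear that bar, contributing 60 each; the remaining 3 contribute 0. Total contributed: 120.
Ewa keeps 60 and receives 4.5 × 120 × 3/24 = 67.50 from the bonus pool, for a payoff of 127.50.

127.50 dollars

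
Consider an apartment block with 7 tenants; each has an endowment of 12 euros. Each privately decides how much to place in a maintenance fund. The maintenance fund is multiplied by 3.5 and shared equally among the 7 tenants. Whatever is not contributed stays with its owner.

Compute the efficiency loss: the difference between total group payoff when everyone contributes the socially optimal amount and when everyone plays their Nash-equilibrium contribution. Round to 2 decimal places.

210.00 euros

Each contributed unit returns 3.5/7 = 0.5000 to its contributor — below 1 — so contributing 0 is dominant for every player. At the Nash equilibrium everyone keeps their 12, and the group total is 7 × 12 = 84.
Each contributed unit returns 3.500 to the group as a whole (0.5000 to each of 7 players), which exceeds 1, so the social optimum is full contribution: group total = 3.500 × 84 = 294.00.
Efficiency loss = 294.00 − 84 = 210.00.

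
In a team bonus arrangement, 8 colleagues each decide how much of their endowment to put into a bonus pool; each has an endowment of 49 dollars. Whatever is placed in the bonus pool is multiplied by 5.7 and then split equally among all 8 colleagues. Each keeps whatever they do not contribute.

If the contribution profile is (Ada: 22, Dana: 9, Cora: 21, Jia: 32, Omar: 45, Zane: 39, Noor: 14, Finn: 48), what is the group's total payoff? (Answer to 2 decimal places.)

Total contributed: 22 + 9 + 21 + 32 + 45 + 39 + 14 + 48 = 230; total kept: 8 × 49 − 230 = 162.
The bonus pool pays out 5.7 × 230 = 1311.00 in aggregate.
Group total = 162 + 1311.00 = 1473.00.

1473.00 dollars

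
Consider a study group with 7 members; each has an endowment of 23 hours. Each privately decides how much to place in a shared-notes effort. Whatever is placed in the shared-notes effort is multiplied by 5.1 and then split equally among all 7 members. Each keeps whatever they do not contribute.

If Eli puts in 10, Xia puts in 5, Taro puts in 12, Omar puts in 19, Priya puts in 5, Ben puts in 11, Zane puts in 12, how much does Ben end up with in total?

65.91 hours

Total contributed: 10 + 5 + 12 + 19 + 5 + 11 + 12 = 74.
Each receives 5.1 × 74 / 7 = 53.91 from the shared-notes effort.
Ben keeps 23 − 11 = 12, so Ben's payoff is 12 + 53.91 = 65.91.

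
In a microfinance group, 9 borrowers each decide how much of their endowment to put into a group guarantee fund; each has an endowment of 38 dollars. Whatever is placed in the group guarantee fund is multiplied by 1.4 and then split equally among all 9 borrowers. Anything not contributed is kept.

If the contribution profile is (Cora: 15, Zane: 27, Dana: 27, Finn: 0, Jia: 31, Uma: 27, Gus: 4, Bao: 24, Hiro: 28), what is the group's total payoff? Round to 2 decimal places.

415.20 dollars

Total contributed: 15 + 27 + 27 + 0 + 31 + 27 + 4 + 24 + 28 = 183; total kept: 9 × 38 − 183 = 159.
The group guarantee fund pays out 1.4 × 183 = 256.20 in aggregate.
Group total = 159 + 256.20 = 415.20.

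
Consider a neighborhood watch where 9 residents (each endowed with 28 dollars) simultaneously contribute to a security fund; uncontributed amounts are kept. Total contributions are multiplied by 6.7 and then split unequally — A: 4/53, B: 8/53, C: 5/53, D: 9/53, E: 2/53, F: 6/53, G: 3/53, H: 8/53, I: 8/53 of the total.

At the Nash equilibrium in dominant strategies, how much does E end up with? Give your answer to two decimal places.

56.32 dollars

A player with share s gets back 6.7·s per unit contributed, so full contribution is dominant for anyone with s > 1/6.7 = 0.1493 and zero contribution is dominant for anyone below.
The shares above 0.1493 belong to B, D, H and I, contributing 28 each; the remaining 5 contribute 0. Total contributed: 112.
E keeps 28 and receives 6.7 × 112 × 2/53 = 28.32 from the security fund, for a payoff of 56.32.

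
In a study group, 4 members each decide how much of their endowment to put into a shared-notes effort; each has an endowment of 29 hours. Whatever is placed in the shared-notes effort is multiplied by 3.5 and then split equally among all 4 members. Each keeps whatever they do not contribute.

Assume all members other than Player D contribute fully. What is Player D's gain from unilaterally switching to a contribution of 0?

3.63 hours

Switching from a contribution of 29 to 0 lets Player D keep an extra 29 hours, but lowers the shared-notes effort by 29, which costs Player D their own share of that drop: 3.5/4 × 29 = 25.37.
Net gain = 29 − 25.37 = 3.63. The private return per contributed unit (0.8750) is below 1, so free-riding is indeed the best response regardless of what the others do.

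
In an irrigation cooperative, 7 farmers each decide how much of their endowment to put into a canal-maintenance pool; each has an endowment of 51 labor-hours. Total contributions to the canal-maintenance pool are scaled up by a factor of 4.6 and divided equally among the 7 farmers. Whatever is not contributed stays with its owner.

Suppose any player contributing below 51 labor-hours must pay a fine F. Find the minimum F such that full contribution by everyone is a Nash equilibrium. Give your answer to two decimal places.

Given the others contribute fully, the best deviation is to contribute 0 (any partial contribution still incurs the fine and gives up units whose private return 0.6571 is below 1).
Deviating from 51 to 0 saves 51 labor-hours but forfeits the deviator's share of the drop in the canal-maintenance pool: 4.6/7 × 51 = 33.51.
So the deviation gain is 51 − 33.51 = 17.49, and the fine must be at least 17.49 labor-hours to wipe it out.

17.49 labor-hours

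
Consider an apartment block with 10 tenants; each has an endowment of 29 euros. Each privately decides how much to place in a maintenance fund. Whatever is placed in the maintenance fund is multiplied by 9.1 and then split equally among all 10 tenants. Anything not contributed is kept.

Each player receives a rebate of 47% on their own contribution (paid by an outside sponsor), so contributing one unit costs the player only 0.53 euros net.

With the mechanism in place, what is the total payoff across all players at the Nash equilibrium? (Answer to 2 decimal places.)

2775.30 euros

With the mechanism, a contributed unit returns (9.1/10) / 0.53 = 1.7170 per unit of net cost to the contributor — now above 1 — so contributing fully is weakly dominant for every player.
At the Nash equilibrium everyone contributes 29. Group total payoff = 10 × (29 × 0.47 + 9.1 × 29) = 2775.30.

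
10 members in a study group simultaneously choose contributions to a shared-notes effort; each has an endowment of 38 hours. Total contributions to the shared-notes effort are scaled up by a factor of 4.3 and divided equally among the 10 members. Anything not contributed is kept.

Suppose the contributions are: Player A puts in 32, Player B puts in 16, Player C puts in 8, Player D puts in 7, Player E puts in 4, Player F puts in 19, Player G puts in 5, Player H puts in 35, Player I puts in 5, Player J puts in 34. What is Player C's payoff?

Total contributed: 32 + 16 + 8 + 7 + 4 + 19 + 5 + 35 + 5 + 34 = 165.
Each receives 4.3 × 165 / 10 = 70.95 from the shared-notes effort.
Player C keeps 38 − 8 = 30, so Player C's payoff is 30 + 70.95 = 100.95.

100.95 hours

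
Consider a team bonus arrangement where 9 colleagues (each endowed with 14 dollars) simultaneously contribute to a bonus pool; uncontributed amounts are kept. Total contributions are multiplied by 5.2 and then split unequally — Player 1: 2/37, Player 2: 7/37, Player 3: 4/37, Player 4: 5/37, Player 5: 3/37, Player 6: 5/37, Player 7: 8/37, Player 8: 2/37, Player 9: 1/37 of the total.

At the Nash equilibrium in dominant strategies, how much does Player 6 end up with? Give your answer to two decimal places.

A player with share s gets back 5.2·s per unit contributed, so full contribution is dominant for anyone with s > 1/5.2 = 0.1923 and zero contribution is dominant for anyone below.
The only share above 0.1923 is Player 7's 8/37, contributing 14; the remaining 8 contribute 0. Total contributed: 14.
Player 6 keeps 14 and receives 5.2 × 14 × 5/37 = 9.84 from the bonus pool, for a payoff of 23.84.

23.84 dollars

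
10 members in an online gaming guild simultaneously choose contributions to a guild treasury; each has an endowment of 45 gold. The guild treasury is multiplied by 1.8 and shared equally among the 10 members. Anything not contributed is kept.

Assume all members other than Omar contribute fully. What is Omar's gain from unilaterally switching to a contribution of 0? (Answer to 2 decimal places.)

36.90 gold

Switching from a contribution of 45 to 0 lets Omar keep an extra 45 gold, but lowers the guild treasury by 45, which costs Omar their own share of that drop: 1.8/10 × 45 = 8.10.
Net gain = 45 − 8.10 = 36.90. The private return per contributed unit (0.1800) is below 1, so free-riding is indeed the best response regardless of what the others do.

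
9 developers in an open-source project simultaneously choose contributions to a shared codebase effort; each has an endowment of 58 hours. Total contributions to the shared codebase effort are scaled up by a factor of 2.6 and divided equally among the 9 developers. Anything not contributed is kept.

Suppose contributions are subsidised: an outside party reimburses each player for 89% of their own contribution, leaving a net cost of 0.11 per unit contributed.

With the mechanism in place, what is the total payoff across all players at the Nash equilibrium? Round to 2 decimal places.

Under the mechanism each unit contributed yields (2.6/9) / 0.11 = 2.6263 back to its contributor per unit of net cost, which exceeds 1, making full contribution the dominant choice for everyone.
At the Nash equilibrium everyone contributes 58. Group total payoff = 9 × (58 × 0.89 + 2.6 × 58) = 1821.78.

1821.78 hours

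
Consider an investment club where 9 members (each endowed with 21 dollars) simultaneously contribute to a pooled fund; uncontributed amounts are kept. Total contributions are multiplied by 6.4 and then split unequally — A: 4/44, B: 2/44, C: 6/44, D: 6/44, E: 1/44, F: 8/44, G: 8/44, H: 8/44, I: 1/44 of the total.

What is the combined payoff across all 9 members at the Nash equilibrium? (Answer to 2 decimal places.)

A player with share s gets back 6.4·s per unit contributed, so full contribution is dominant for anyone with s > 1/6.4 = 0.1563 and zero contribution is dominant for anyone below.
The shares above 0.1563 belong to F, G and H, contributing 21 each; the remaining 6 contribute 0. Total contributed: 63.
The pooled fund pays out 6.4 × 63 = 403.20 in total (split across the unequal shares, but the aggregate is all that matters for the group sum).
The 6 free-riders keep 21 each, adding 126. Group total = 126 + 403.20 = 529.20.

529.20 dollars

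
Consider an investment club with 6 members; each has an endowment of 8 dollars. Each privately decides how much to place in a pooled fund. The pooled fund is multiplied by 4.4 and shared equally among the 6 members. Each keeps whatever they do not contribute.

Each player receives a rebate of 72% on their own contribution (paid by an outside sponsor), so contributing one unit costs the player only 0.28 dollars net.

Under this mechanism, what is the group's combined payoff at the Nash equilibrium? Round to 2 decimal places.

245.76 dollars

The effective private return per unit is now (4.4/6) / 0.28 = 2.6190 > 1, so every player's dominant strategy flips to full contribution.
At the Nash equilibrium everyone contributes 8. Group total payoff = 6 × (8 × 0.72 + 4.4 × 8) = 245.76.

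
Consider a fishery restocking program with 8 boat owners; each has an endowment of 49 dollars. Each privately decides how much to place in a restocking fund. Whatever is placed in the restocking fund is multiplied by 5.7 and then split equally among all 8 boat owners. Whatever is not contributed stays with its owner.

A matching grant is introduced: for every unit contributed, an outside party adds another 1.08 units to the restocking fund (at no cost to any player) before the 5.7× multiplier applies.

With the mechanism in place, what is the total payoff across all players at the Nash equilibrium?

Under the mechanism each unit contributed yields 5.7 × 2.08 / 8 = 1.4820 back to its contributor per unit of net cost, which exceeds 1, making full contribution the dominant choice for everyone.
At the Nash equilibrium everyone contributes 49. Group total payoff = 5.7 × 2.08 × 392 = 4647.55.

4647.55 dollars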